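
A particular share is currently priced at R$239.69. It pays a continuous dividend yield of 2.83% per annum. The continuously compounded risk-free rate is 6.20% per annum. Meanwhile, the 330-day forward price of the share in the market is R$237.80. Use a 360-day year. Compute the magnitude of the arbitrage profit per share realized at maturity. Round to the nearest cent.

R$9.41 per share

Fair forward: F* = S·e^(carry·T), with carry = (r − q) = 0.0620 − 0.0283 = 0.0337
F* = 239.69 · e^(0.0337 × 330/360) = 239.69 · e^0.030892 = 239.69 × 1.031374 = R$247.2100
Market R$237.80 < fair R$247.2100: forward underpriced → reverse cash-and-carry (short spot, go long the forward).
At maturity, profit = |F_mkt − F*| = |237.80 − 247.2100| = R$9.41 per share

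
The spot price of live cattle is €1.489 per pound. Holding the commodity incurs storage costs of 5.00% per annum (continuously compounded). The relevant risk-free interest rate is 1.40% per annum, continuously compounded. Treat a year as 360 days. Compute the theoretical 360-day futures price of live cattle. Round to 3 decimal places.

Net carry = r + u − y = 0.0140 + 0.0500 − 0.0000 = 0.0640
F = S·e^((r+u−y)T) = 1.489 · e^(0.0640 × 360/360) = 1.489 · e^0.064000
= 1.489 × 1.066092 = €1.587 per pound

€1.587 per pound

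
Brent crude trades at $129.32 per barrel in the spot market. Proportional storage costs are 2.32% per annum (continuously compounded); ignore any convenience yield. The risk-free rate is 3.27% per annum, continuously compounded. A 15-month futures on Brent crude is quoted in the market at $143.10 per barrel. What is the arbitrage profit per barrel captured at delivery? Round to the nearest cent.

Fair futures: F* = S·e^(carry·T), with carry = (r + u) = 0.0327 + 0.0232 = 0.0559
F* = 129.32 · e^(0.0559 × 15/12) = 129.32 · e^0.069875 = 129.32 × 1.072374 = $138.6794
Market $143.10 > fair $138.6794: forward overpriced → cash-and-carry (buy spot, short the forward).
At maturity, profit = |F_mkt − F*| = |143.10 − 138.6794| = $4.42 per barrel

$4.42 per barrel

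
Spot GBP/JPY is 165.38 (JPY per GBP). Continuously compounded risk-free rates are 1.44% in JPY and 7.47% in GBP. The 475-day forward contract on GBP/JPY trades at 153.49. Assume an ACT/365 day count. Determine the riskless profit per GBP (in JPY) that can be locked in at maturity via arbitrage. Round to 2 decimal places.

Fair forward: F* = S·e^(carry·T), with carry = (r_JPY − r_GBP) = 0.0144 − 0.0747 = -0.0603
F* = 165.38 · e^(-0.0603 × 475/365) = 165.38 · e^-0.078473 = 165.38 × 0.924527 = 152.8983
Market 153.49 > fair 152.8983: forward overpriced → cash-and-carry (buy spot, short the forward).
At maturity, profit = |F_mkt − F*| = |153.49 − 152.8983| = 0.59 per GBP (in JPY)

0.59 per GBP (in JPY)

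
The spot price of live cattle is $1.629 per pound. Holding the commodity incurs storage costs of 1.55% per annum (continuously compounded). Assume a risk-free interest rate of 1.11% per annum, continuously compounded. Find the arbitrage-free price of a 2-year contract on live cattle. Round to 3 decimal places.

$1.718 per pound

Net carry = r + u − y = 0.0111 + 0.0155 − 0.0000 = 0.0266
F = S·e^((r+u−y)T) = 1.629 · e^(0.0266 × 2) = 1.629 · e^0.053200
= 1.629 × 1.054641 = $1.718 per pound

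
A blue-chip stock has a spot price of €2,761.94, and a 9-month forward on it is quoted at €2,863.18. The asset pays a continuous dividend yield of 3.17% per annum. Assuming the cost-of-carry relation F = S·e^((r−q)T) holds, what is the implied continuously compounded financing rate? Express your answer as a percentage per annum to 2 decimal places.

From F = S·e^((r−q)T): (r − q) = ln(F/S)/T
ln(2863.18/2761.94) = ln(1.036655) = 0.035999
(r − q) = 0.035999 / (9/12) = 0.047999
r = ln(F/S)/T + q = 0.047999 + 0.0317 = 0.079699
r = 7.97%

7.97%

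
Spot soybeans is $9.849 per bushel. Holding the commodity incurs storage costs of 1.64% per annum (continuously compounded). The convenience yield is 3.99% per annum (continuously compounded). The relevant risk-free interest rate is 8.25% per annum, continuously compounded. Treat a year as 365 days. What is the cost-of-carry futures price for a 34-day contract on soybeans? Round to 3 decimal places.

Net carry = r + u − y = 0.0825 + 0.0164 − 0.0399 = 0.0590
F = S·e^((r+u−y)T) = 9.849 · e^(0.0590 × 34/365) = 9.849 · e^0.005496
= 9.849 × 1.005511 = $9.903 per bushel

$9.903 per bushel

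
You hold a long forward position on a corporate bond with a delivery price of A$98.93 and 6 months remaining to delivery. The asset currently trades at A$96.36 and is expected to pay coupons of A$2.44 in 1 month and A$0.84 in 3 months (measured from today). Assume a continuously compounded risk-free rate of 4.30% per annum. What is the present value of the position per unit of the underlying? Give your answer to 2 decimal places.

PV(remaining coupons) I = 2.44·e^(−0.0430·1/12) + 0.84·e^(−0.0430·3/12) = 3.2623
Current forward F = (S − I)·e^(rT) = (96.36 − 3.2623)·e^(0.0430·6/12) = 93.0977 × 1.021733 = 95.1210
Value (long) = (F − K)·e^(−rT) = (95.1210 − 98.93) × 0.978729 = -3.7280
Value = -A$3.73

-A$3.73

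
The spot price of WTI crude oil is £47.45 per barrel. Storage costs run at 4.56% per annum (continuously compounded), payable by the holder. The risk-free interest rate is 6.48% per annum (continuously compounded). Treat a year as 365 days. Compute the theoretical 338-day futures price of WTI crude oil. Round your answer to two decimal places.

£52.56 per barrel

Net carry = r + u − y = 0.0648 + 0.0456 − 0.0000 = 0.1104
F = S·e^((r+u−y)T) = 47.45 · e^(0.1104 × 338/365) = 47.45 · e^0.102233
= 47.45 × 1.107642 = £52.56 per barrel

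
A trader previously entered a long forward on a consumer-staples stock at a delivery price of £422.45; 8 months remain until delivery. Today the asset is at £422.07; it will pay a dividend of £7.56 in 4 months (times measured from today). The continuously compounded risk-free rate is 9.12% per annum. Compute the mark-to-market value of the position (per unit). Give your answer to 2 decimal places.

PV(remaining dividends) I = 7.56·e^(−0.0912·4/12) = 7.3336
Current forward F = (S − I)·e^(rT) = (422.07 − 7.3336)·e^(0.0912·8/12) = 414.7364 × 1.062686 = 440.7346
Value (long) = (F − K)·e^(−rT) = (440.7346 − 422.45) × 0.941011 = 17.2060
Value = £17.21

£17.21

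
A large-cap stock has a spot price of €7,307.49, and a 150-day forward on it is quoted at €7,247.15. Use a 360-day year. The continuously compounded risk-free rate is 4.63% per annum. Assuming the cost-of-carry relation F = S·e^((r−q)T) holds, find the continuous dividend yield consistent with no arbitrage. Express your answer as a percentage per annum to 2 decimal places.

From F = S·e^((r−q)T): (r − q) = ln(F/S)/T
ln(7247.15/7307.49) = ln(0.991743) = -0.008291
(r − q) = -0.008291 / (150/360) = -0.019898
q = r − ln(F/S)/T = 0.0463 + 0.019898 = 0.066198
q = 6.62%

6.62%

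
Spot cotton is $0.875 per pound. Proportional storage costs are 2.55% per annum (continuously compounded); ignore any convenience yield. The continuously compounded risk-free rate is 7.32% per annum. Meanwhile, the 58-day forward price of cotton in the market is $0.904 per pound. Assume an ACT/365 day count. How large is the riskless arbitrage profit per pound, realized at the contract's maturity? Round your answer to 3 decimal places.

$0.015 per pound

Fair forward: F* = S·e^(carry·T), with carry = (r + u) = 0.0732 + 0.0255 = 0.0987
F* = 0.875 · e^(0.0987 × 58/365) = 0.875 · e^0.015684 = 0.875 × 1.015808 = $0.8888
Market $0.904 > fair $0.8888: forward overpriced → cash-and-carry (buy spot, short the forward).
At maturity, profit = |F_mkt − F*| = |0.904 − 0.8888| = $0.015 per pound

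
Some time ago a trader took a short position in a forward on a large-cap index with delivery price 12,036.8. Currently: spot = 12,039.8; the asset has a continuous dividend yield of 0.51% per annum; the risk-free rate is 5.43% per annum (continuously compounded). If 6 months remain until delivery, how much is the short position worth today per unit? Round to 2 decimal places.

Current fair forward for the remaining 6 months: F = S·e^((r − q)·T), (r − q) = 0.0543 − 0.0051 = 0.0492
F = 12039.8 · e^(0.0492 × 6/12) = 12039.8 × 1.02490508 = 12339.6522
Value of long forward = (F − K)·e^(−rT) = (12339.6522 − 12036.8) · e^(−0.0543·6/12)
= 302.8522 × 0.97321525 = 294.74
Short position value = −(long value) = -294.74

-294.74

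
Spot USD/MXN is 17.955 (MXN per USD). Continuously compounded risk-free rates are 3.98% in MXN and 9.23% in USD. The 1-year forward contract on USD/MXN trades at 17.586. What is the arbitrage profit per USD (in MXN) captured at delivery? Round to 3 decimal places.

0.549 per USD (in MXN)

Fair forward: F* = S·e^(carry·T), with carry = (r_MXN − r_USD) = 0.0398 − 0.0923 = -0.0525
F* = 17.955 · e^(-0.0525 × 12/12) = 17.955 · e^-0.052500 = 17.955 × 0.948854 = 17.0367
Market 17.586 > fair 17.0367: forward overpriced → cash-and-carry (buy spot, short the forward).
At maturity, profit = |F_mkt − F*| = |17.586 − 17.0367| = 0.549 per USD (in MXN)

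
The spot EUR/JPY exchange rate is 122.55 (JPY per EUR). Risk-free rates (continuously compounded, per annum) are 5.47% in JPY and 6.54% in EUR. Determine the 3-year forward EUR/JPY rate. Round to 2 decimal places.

118.68

F = S·e^((r_JPY − r_EUR)T) = 122.55 · e^((0.0547 − 0.0654) × 3)
= 122.55 · e^-0.032100 = 122.55 × 0.968410
F = 118.68 JPY per EUR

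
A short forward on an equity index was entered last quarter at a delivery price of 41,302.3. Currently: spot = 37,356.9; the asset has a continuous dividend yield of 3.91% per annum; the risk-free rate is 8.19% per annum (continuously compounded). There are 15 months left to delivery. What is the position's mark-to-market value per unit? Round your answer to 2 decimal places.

Current fair forward for the remaining 15 months: F = S·e^((r − q)·T), (r − q) = 0.0819 − 0.0391 = 0.0428
F = 37356.9 · e^(0.0428 × 15/12) = 37356.9 × 1.05495699 = 39409.9228
Value of long forward = (F − K)·e^(−rT) = (39409.9228 − 41302.3) · e^(−0.0819·15/12)
= -1892.3772 × 0.90269098 = -1708.23
Short position value = −(long value) = 1708.23

1708.23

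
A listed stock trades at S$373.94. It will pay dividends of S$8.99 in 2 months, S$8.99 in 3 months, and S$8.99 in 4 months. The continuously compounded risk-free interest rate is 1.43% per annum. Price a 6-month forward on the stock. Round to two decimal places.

S$349.56

PV(dividends) I = 8.99·e^(−0.0143·2/12) + 8.99·e^(−0.0143·3/12) + 8.99·e^(−0.0143·4/12)
I = 8.9686 + 8.9579 + 8.9472 = 26.8737
F = (S − I)·e^(rT) = (373.94 − 26.8737) · e^(0.0143·6/12)
= 347.0663 · e^0.007150 = 347.0663 × 1.007176 = S$349.56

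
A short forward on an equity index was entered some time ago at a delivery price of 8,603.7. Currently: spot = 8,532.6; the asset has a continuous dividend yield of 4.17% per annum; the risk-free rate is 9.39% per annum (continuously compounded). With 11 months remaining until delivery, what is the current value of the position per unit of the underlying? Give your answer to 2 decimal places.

-318.48

Current fair forward for the remaining 11 months: F = S·e^((r − q)·T), (r − q) = 0.0939 − 0.0417 = 0.0522
F = 8532.6 · e^(0.0522 × 11/12) = 8532.6 × 1.04901329 = 8950.8108
Value of long forward = (F − K)·e^(−rT) = (8950.8108 − 8603.7) · e^(−0.0939·11/12)
= 347.1108 × 0.91752541 = 318.48
Short position value = −(long value) = -318.48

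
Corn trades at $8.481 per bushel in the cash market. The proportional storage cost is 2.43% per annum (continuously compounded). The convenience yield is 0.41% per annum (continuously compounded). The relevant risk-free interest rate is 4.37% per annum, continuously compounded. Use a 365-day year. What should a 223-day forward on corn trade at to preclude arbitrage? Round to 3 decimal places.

Net carry = r + u − y = 0.0437 + 0.0243 − 0.0041 = 0.0639
F = S·e^((r+u−y)T) = 8.481 · e^(0.0639 × 223/365) = 8.481 · e^0.039040
= 8.481 × 1.039812 = $8.819 per bushel

$8.819 per bushel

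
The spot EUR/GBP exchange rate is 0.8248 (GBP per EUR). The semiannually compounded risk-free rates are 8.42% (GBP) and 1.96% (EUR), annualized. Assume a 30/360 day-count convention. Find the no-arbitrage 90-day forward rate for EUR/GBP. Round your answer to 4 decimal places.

0.8379

By covered interest parity, F = S · (1+r_GBP/2)^(2T) / (1+r_EUR/2)^(2T)
= 0.8248 × 1.020833 / 1.004888 = 0.8248 × 1.015867
F = 0.8379 GBP per EUR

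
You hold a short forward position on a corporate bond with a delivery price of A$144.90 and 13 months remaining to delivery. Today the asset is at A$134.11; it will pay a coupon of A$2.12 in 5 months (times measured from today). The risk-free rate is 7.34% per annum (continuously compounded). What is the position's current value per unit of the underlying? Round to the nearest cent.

A$1.77

PV(remaining coupons) I = 2.12·e^(−0.0734·5/12) = 2.0561
Current forward F = (S − I)·e^(rT) = (134.11 − 2.0561)·e^(0.0734·13/12) = 132.0539 × 1.082764 = 142.9832
Value (long) = (F − K)·e^(−rT) = (142.9832 − 144.90) × 0.923563 = -1.7703
Short position value = −(long value) = A$1.77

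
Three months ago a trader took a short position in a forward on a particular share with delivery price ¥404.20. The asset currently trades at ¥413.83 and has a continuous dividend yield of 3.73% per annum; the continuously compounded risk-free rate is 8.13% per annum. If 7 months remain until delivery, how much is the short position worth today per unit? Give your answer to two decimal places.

Current fair forward for the remaining 7 months: F = S·e^((r − q)·T), (r − q) = 0.0813 − 0.0373 = 0.0440
F = 413.83 · e^(0.0440 × 7/12) = 413.83 × 1.025999 = 424.5892
Value of long forward = (F − K)·e^(−rT) = (424.5892 − 404.20) · e^(−0.0813·7/12)
= 20.3892 × 0.953682 = 19.44
Short position value = −(long value) = -¥19.44

-¥19.44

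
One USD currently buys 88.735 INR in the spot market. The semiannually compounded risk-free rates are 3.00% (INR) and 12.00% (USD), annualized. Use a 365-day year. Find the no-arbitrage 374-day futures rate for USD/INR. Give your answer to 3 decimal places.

By covered interest parity, F = S · (1+r_INR/2)^(2T) / (1+r_USD/2)^(2T)
= 88.735 × 1.030982 / 1.126833 = 88.735 × 0.914938
F = 81.187 INR per USD

81.187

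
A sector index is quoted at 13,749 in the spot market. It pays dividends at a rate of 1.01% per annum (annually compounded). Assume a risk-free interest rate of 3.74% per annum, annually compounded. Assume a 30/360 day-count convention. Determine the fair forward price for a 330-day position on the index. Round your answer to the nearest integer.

14,089

F = S · (1+r)^T / (1+q)^T
= 13749 × 1.034231 / 1.009254 = 13749 × 1.024748
F = 14,089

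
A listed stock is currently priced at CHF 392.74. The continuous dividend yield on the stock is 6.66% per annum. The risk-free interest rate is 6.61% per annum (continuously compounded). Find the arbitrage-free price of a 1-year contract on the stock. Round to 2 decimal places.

F = S·e^((r − q)T) = 392.74 · e^((0.0661 − 0.0666) × 1)
= 392.74 · e^-0.000500 = 392.74 × 0.999500
F = CHF 392.54

CHF 392.54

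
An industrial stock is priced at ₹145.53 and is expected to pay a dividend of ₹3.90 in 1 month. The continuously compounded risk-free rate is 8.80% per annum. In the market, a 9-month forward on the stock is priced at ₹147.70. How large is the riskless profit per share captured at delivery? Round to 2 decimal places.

PV(dividends) I = 3.90·e^(−0.0880·1/12) = 3.8715
Fair forward F* = (S − I)·e^(rT) = (145.53 − 3.8715)·e^0.066000 = 141.6585 × 1.068227 = 151.3234
Market ₹147.70 < fair 151.3234: forward underpriced → reverse cash-and-carry (short the stock, invest proceeds at r, pay the dividends, go long the forward).
Profit at T = |F_mkt − F*| = |147.70 − 151.3234| = ₹3.62 per share

₹3.62 per share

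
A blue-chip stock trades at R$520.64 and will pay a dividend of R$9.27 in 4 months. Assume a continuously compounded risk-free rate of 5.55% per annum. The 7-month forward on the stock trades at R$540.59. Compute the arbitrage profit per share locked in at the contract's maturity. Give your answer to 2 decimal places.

R$12.22 per share

PV(dividends) I = 9.27·e^(−0.0555·4/12) = 9.1001
Fair forward F* = (S − I)·e^(rT) = (520.64 − 9.1001)·e^0.032375 = 511.5399 × 1.032905 = 528.3721
Market R$540.59 > fair 528.3721: forward overpriced → cash-and-carry (borrow at r, buy the stock and collect the dividends, short the forward).
Profit at T = |F_mkt − F*| = |540.59 − 528.3721| = R$12.22 per share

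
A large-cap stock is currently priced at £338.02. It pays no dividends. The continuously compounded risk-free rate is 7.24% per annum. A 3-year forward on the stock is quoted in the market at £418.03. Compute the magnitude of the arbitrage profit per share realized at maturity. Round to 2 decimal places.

£1.99 per share

Fair forward: F* = S·e^(carry·T), with carry = r = 0.0724
F* = 338.02 · e^(0.0724 × 3) = 338.02 · e^0.217200 = 338.02 × 1.242593 = £420.0213
Market £418.03 < fair £420.0213: forward underpriced → reverse cash-and-carry (short spot, go long the forward).
At maturity, profit = |F_mkt − F*| = |418.03 − 420.0213| = £1.99 per share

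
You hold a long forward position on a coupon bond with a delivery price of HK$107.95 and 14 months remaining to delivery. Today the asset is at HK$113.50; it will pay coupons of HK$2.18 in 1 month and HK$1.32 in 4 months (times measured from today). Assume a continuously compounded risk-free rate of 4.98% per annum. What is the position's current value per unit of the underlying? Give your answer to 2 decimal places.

HK$8.17

PV(remaining coupons) I = 2.18·e^(−0.0498·1/12) + 1.32·e^(−0.0498·4/12) = 3.4692
Current forward F = (S − I)·e^(rT) = (113.50 − 3.4692)·e^(0.0498·14/12) = 110.0308 × 1.059821 = 116.6130
Value (long) = (F − K)·e^(−rT) = (116.6130 − 107.95) × 0.943556 = 8.1740
Value = HK$8.17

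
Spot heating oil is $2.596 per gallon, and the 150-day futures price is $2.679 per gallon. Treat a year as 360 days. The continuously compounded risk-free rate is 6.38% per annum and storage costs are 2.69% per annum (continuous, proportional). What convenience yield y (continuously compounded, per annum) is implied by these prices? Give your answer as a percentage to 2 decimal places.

1.52%

F = S·e^((r+u−y)T) ⇒ (r+u−y) = ln(F/S)/T
ln(2.679/2.596) = 0.031472; /T ⇒ 0.075533
y = r + u − ln(F/S)/T = 0.0638 + 0.0269 − 0.075533 = 0.015167
y = 1.52%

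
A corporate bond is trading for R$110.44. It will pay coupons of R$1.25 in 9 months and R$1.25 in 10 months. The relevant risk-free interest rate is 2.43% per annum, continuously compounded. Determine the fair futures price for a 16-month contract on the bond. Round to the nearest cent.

R$111.54

PV(coupons) I = 1.25·e^(−0.0243·9/12) + 1.25·e^(−0.0243·10/12)
I = 1.2274 + 1.2249 = 2.4523
F = (S − I)·e^(rT) = (110.44 − 2.4523) · e^(0.0243·16/12)
= 107.9877 · e^0.032400 = 107.9877 × 1.032931 = R$111.54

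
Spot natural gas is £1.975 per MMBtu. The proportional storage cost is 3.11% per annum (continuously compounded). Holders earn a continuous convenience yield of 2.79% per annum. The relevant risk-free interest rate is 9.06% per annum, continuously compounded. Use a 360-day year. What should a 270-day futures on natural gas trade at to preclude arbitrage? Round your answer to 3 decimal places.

Net carry = r + u − y = 0.0906 + 0.0311 − 0.0279 = 0.0938
F = S·e^((r+u−y)T) = 1.975 · e^(0.0938 × 270/360) = 1.975 · e^0.070350
= 1.975 × 1.072884 = £2.119 per MMBtu

£2.119 per MMBtu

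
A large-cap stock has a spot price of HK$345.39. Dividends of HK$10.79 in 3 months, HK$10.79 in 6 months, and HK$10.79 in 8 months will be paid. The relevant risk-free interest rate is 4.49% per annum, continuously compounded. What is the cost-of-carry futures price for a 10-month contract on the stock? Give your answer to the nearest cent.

HK$325.66

PV(dividends) I = 10.79·e^(−0.0449·3/12) + 10.79·e^(−0.0449·6/12) + 10.79·e^(−0.0449·8/12)
I = 10.6696 + 10.5505 + 10.4718 = 31.6919
F = (S − I)·e^(rT) = (345.39 − 31.6919) · e^(0.0449·10/12)
= 313.6981 · e^0.037417 = 313.6981 × 1.038126 = HK$325.66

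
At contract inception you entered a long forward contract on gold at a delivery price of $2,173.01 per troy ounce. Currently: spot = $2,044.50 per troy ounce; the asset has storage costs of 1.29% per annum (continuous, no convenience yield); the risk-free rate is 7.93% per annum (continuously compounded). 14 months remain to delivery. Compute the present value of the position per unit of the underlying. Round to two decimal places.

$94.51 per troy ounce

Current fair forward for the remaining 14 months: F = S·e^((r + u)·T), (r + u) = 0.0793 + 0.0129 = 0.0922
F = 2044.50 · e^(0.0922 × 14/12) = 2044.50 × 1.11356510 = 2276.6838
Value of long forward = (F − K)·e^(−rT) = (2276.6838 − 2173.01) · e^(−0.0793·14/12)
= 103.6738 × 0.91163402 = 94.51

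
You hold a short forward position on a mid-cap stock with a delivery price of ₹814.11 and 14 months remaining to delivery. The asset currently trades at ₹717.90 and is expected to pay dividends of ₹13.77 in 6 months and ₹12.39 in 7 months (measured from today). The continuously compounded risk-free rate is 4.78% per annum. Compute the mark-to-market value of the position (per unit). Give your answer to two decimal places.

₹77.55

PV(remaining dividends) I = 13.77·e^(−0.0478·6/12) + 12.39·e^(−0.0478·7/12) = 25.4941
Current forward F = (S − I)·e^(rT) = (717.90 − 25.4941)·e^(0.0478·14/12) = 692.4059 × 1.057351 = 732.1161
Value (long) = (F − K)·e^(−rT) = (732.1161 − 814.11) × 0.945760 = -77.5466
Short position value = −(long value) = ₹77.55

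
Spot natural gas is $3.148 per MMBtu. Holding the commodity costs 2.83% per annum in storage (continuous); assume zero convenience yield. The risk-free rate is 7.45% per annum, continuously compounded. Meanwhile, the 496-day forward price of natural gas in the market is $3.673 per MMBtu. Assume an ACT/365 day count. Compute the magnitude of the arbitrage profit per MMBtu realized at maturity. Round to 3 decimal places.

Fair forward: F* = S·e^(carry·T), with carry = (r + u) = 0.0745 + 0.0283 = 0.1028
F* = 3.148 · e^(0.1028 × 496/365) = 3.148 · e^0.139695 = 3.148 × 1.149923 = $3.6200
Market $3.673 > fair $3.6200: forward overpriced → cash-and-carry (buy spot, short the forward).
At maturity, profit = |F_mkt − F*| = |3.673 − 3.6200| = $0.053 per MMBtu

$0.053 per MMBtu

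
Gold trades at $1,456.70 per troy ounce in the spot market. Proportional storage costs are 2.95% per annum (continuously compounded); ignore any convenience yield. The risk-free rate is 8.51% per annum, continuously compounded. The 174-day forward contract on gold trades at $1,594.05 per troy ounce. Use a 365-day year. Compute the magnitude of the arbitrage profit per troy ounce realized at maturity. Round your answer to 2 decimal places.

$55.55 per troy ounce

Fair forward: F* = S·e^(carry·T), with carry = (r + u) = 0.0851 + 0.0295 = 0.1146
F* = 1456.70 · e^(0.1146 × 174/365) = 1456.70 · e^0.05463123 = 1456.70 × 1.05615107 = $1538.4953
Market $1594.05 > fair $1538.4953: forward overpriced → cash-and-carry (buy spot, short the forward).
At maturity, profit = |F_mkt − F*| = |1594.05 − 1538.4953| = $55.55 per troy ounce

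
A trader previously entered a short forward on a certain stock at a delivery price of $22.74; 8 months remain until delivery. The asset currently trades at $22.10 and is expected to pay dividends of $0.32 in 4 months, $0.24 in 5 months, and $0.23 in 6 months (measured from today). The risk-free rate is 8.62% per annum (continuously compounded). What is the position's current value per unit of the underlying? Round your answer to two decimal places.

$0.13

PV(remaining dividends) I = 0.32·e^(−0.0862·4/12) + 0.24·e^(−0.0862·5/12) + 0.23·e^(−0.0862·6/12) = 0.7628
Current forward F = (S − I)·e^(rT) = (22.10 − 0.7628)·e^(0.0862·8/12) = 21.3372 × 1.059150 = 22.5993
Value (long) = (F − K)·e^(−rT) = (22.5993 − 22.74) × 0.944153 = -0.1328
Short position value = −(long value) = $0.13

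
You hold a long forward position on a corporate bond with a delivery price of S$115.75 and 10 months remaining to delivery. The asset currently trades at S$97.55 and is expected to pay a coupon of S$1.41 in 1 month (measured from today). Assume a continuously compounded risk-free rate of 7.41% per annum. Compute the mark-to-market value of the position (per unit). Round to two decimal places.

-S$12.67

PV(remaining coupons) I = 1.41·e^(−0.0741·1/12) = 1.4013
Current forward F = (S − I)·e^(rT) = (97.55 − 1.4013)·e^(0.0741·10/12) = 96.1487 × 1.063696 = 102.2730
Value (long) = (F − K)·e^(−rT) = (102.2730 − 115.75) × 0.940118 = -12.6700
Value = -S$12.67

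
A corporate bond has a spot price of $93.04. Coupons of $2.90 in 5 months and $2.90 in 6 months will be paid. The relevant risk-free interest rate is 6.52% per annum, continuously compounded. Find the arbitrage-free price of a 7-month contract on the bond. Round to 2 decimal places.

PV(coupons) I = 2.90·e^(−0.0652·5/12) + 2.90·e^(−0.0652·6/12)
I = 2.8223 + 2.8070 = 5.6293
F = (S − I)·e^(rT) = (93.04 − 5.6293) · e^(0.0652·7/12)
= 87.4107 · e^0.038033 = 87.4107 × 1.038766 = $90.80

$90.80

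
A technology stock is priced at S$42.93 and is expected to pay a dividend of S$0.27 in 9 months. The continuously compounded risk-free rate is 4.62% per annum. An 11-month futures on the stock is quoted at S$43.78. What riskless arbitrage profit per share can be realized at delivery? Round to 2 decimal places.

S$0.74 per share

PV(dividends) I = 0.27·e^(−0.0462·9/12) = 0.2608
Fair futures F* = (S − I)·e^(rT) = (42.93 − 0.2608)·e^0.042350 = 42.6692 × 1.043260 = 44.5151
Market S$43.78 < fair 44.5151: forward underpriced → reverse cash-and-carry (short the stock, invest proceeds at r, pay the dividends, go long the forward).
Profit at T = |F_mkt − F*| = |43.78 − 44.5151| = S$0.74 per share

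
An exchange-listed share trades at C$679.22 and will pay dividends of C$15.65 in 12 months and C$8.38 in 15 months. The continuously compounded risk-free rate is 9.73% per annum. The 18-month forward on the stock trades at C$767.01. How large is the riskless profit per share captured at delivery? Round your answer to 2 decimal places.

C$6.08 per share

PV(dividends) I = 15.65·e^(−0.0973·12/12) + 8.38·e^(−0.0973·15/12) = 21.6193
Fair forward F* = (S − I)·e^(rT) = (679.22 − 21.6193)·e^0.145950 = 657.6007 × 1.157138 = 760.9348
Market C$767.01 > fair 760.9348: forward overpriced → cash-and-carry (borrow at r, buy the stock and collect the dividends, short the forward).
Profit at T = |F_mkt − F*| = |767.01 − 760.9348| = C$6.08 per share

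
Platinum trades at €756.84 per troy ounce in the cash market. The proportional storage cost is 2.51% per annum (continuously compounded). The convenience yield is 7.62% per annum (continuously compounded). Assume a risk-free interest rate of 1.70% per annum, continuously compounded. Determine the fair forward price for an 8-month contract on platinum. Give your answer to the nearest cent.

€739.83 per troy ounce

Net carry = r + u − y = 0.0170 + 0.0251 − 0.0762 = -0.0341
F = S·e^((r+u−y)T) = 756.84 · e^(-0.0341 × 8/12) = 756.84 · e^-0.022733
= 756.84 × 0.977523 = €739.83 per troy ounce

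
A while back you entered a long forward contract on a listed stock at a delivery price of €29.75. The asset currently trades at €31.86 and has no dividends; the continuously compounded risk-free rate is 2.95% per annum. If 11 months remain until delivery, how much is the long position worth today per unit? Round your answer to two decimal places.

Current fair forward for the remaining 11 months: F = S·e^(r·T), r = 0.0295
F = 31.86 · e^(0.0295 × 11/12) = 31.86 × 1.027411 = 32.7333
Value of long forward = (F − K)·e^(−rT) = (32.7333 − 29.75) · e^(−0.0295·11/12)
= 2.9833 × 0.973321 = 2.90

€2.90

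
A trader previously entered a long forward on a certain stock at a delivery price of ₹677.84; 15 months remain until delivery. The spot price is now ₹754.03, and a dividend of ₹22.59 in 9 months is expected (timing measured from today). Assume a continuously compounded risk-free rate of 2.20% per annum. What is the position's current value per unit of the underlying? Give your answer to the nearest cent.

PV(remaining dividends) I = 22.59·e^(−0.0220·9/12) = 22.2203
Current forward F = (S − I)·e^(rT) = (754.03 − 22.2203)·e^(0.0220·15/12) = 731.8097 × 1.027882 = 752.2140
Value (long) = (F − K)·e^(−rT) = (752.2140 − 677.84) × 0.972875 = 72.3566
Value = ₹72.36

₹72.36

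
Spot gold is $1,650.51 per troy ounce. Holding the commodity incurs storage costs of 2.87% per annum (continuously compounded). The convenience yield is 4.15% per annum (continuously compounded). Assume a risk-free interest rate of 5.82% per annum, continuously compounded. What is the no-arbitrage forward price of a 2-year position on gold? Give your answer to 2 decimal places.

Net carry = r + u − y = 0.0582 + 0.0287 − 0.0415 = 0.0454
F = S·e^((r+u−y)T) = 1650.51 · e^(0.0454 × 2) = 1650.51 · e^0.09080000
= 1650.51 × 1.09504997 = $1,807.39 per troy ounce

$1,807.39 per troy ounce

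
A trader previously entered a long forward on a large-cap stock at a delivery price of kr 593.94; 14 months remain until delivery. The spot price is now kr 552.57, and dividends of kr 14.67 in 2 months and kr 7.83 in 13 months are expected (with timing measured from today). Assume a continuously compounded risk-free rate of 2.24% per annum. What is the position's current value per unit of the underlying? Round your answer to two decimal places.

PV(remaining dividends) I = 14.67·e^(−0.0224·2/12) + 7.83·e^(−0.0224·13/12) = 22.2576
Current forward F = (S − I)·e^(rT) = (552.57 − 22.2576)·e^(0.0224·14/12) = 530.3124 × 1.026478 = 544.3540
Value (long) = (F − K)·e^(−rT) = (544.3540 − 593.94) × 0.974205 = -48.3069
Value = -kr 48.31

-kr 48.31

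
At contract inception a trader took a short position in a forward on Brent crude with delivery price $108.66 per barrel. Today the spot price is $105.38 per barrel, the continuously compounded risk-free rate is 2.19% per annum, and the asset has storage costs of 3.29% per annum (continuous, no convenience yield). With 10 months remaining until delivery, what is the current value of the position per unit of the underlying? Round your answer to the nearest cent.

-$1.61 per barrel

Current fair forward for the remaining 10 months: F = S·e^((r + u)·T), (r + u) = 0.0219 + 0.0329 = 0.0548
F = 105.38 · e^(0.0548 × 10/12) = 105.38 × 1.046725 = 110.3039
Value of long forward = (F − K)·e^(−rT) = (110.3039 − 108.66) · e^(−0.0219·10/12)
= 1.6439 × 0.981916 = 1.61
Short position value = −(long value) = -$1.61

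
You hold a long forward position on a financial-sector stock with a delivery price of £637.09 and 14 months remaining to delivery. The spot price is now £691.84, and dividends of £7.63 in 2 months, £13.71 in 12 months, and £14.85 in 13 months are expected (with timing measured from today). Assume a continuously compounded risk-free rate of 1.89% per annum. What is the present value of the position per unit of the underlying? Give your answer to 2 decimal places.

PV(remaining dividends) I = 7.63·e^(−0.0189·2/12) + 13.71·e^(−0.0189·12/12) + 14.85·e^(−0.0189·13/12) = 35.6084
Current forward F = (S − I)·e^(rT) = (691.84 − 35.6084)·e^(0.0189·14/12) = 656.2316 × 1.022295 = 670.8623
Value (long) = (F − K)·e^(−rT) = (670.8623 − 637.09) × 0.978191 = 33.0358
Value = £33.04

£33.04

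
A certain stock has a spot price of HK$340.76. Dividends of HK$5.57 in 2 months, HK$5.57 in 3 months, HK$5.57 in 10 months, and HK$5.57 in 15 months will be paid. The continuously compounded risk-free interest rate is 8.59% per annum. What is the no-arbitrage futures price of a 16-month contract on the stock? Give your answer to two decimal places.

HK$358.42

PV(dividends) I = 5.57·e^(−0.0859·2/12) + 5.57·e^(−0.0859·3/12) + 5.57·e^(−0.0859·10/12) + 5.57·e^(−0.0859·15/12)
I = 5.4908 + 5.4517 + 5.1852 + 5.0029 = 21.1306
F = (S − I)·e^(rT) = (340.76 − 21.1306) · e^(0.0859·16/12)
= 319.6294 · e^0.114533 = 319.6294 × 1.121350 = HK$358.42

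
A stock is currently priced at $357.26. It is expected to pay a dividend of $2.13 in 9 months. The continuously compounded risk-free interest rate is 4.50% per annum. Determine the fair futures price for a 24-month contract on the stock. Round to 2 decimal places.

PV(dividends) I = 2.13·e^(−0.0450·9/12)
I = 2.0593
F = (S − I)·e^(rT) = (357.26 − 2.0593) · e^(0.0450·24/12)
= 355.2007 · e^0.090000 = 355.2007 × 1.094174 = $388.65

$388.65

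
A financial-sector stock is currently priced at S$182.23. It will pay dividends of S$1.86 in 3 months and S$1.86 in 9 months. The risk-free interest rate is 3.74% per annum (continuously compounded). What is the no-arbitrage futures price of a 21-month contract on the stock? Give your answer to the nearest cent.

PV(dividends) I = 1.86·e^(−0.0374·3/12) + 1.86·e^(−0.0374·9/12)
I = 1.8427 + 1.8086 = 3.6513
F = (S − I)·e^(rT) = (182.23 − 3.6513) · e^(0.0374·21/12)
= 178.5787 · e^0.065450 = 178.5787 × 1.067639 = S$190.66

S$190.66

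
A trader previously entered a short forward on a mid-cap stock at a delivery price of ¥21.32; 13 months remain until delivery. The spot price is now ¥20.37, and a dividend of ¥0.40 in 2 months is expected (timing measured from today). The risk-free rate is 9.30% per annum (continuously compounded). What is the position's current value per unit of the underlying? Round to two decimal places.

-¥0.70

PV(remaining dividends) I = 0.40·e^(−0.0930·2/12) = 0.3938
Current forward F = (S − I)·e^(rT) = (20.37 − 0.3938)·e^(0.0930·13/12) = 19.9762 × 1.106000 = 22.0937
Value (long) = (F − K)·e^(−rT) = (22.0937 − 21.32) × 0.904159 = 0.6995
Short position value = −(long value) = -¥0.70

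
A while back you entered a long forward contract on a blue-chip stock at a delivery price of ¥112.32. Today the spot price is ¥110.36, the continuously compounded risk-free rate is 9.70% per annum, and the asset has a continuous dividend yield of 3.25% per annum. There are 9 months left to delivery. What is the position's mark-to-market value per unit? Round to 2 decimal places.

Current fair forward for the remaining 9 months: F = S·e^((r − q)·T), (r − q) = 0.0970 − 0.0325 = 0.0645
F = 110.36 · e^(0.0645 × 9/12) = 110.36 × 1.049564 = 115.8299
Value of long forward = (F − K)·e^(−rT) = (115.8299 − 112.32) · e^(−0.0970·9/12)
= 3.5099 × 0.929833 = 3.26

¥3.26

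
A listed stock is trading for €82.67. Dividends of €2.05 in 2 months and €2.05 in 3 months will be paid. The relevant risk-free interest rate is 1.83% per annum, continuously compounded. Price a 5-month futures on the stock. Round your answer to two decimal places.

PV(dividends) I = 2.05·e^(−0.0183·2/12) + 2.05·e^(−0.0183·3/12)
I = 2.0438 + 2.0406 = 4.0844
F = (S − I)·e^(rT) = (82.67 − 4.0844) · e^(0.0183·5/12)
= 78.5856 · e^0.007625 = 78.5856 × 1.007654 = €79.19

€79.19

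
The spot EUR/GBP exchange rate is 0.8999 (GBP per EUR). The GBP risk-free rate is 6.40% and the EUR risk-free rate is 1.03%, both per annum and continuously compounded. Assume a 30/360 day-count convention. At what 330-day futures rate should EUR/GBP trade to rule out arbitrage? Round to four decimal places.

F = S·e^((r_GBP − r_EUR)T) = 0.8999 · e^((0.0640 − 0.0103) × 330/360)
= 0.8999 · e^0.049225 = 0.8999 × 1.050457
F = 0.9453 GBP per EUR

0.9453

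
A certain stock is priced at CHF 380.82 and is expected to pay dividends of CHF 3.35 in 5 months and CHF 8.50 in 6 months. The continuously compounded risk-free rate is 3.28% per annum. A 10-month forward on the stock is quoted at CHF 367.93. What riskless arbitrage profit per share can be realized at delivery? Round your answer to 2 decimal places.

PV(dividends) I = 3.35·e^(−0.0328·5/12) + 8.50·e^(−0.0328·6/12) = 11.6663
Fair forward F* = (S − I)·e^(rT) = (380.82 − 11.6663)·e^0.027333 = 369.1537 × 1.027710 = 379.3829
Market CHF 367.93 < fair 379.3829: forward underpriced → reverse cash-and-carry (short the stock, invest proceeds at r, pay the dividends, go long the forward).
Profit at T = |F_mkt − F*| = |367.93 − 379.3829| = CHF 11.45 per share

CHF 11.45 per share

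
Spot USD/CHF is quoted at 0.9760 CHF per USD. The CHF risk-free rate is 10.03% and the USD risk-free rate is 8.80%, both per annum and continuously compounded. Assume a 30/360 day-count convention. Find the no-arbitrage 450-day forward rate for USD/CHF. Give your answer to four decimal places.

F = S·e^((r_CHF − r_USD)T) = 0.9760 · e^((0.1003 − 0.0880) × 450/360)
= 0.9760 · e^0.015375 = 0.9760 × 1.015494
F = 0.9911 CHF per USD

0.9911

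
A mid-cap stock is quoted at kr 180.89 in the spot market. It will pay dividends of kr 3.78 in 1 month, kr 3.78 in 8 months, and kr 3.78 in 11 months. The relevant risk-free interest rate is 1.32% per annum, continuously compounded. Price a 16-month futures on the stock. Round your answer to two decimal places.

kr 172.64

PV(dividends) I = 3.78·e^(−0.0132·1/12) + 3.78·e^(−0.0132·8/12) + 3.78·e^(−0.0132·11/12)
I = 3.7758 + 3.7469 + 3.7345 = 11.2572
F = (S − I)·e^(rT) = (180.89 − 11.2572) · e^(0.0132·16/12)
= 169.6328 · e^0.017600 = 169.6328 × 1.017756 = kr 172.64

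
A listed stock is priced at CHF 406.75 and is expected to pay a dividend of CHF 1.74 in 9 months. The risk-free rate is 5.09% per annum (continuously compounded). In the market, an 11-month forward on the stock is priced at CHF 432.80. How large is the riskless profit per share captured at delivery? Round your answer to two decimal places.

CHF 8.38 per share

PV(dividends) I = 1.74·e^(−0.0509·9/12) = 1.6748
Fair forward F* = (S − I)·e^(rT) = (406.75 − 1.6748)·e^0.046658 = 405.0752 × 1.047764 = 424.4232
Market CHF 432.80 > fair 424.4232: forward overpriced → cash-and-carry (borrow at r, buy the stock and collect the dividends, short the forward).
Profit at T = |F_mkt − F*| = |432.80 − 424.4232| = CHF 8.38 per share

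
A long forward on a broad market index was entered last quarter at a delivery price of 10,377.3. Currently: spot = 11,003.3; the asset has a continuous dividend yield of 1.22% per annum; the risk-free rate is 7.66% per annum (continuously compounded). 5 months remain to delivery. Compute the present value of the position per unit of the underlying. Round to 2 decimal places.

896.19

Current fair forward for the remaining 5 months: F = S·e^((r − q)·T), (r − q) = 0.0766 − 0.0122 = 0.0644
F = 11003.3 · e^(0.0644 × 5/12) = 11003.3 × 1.02719659 = 11302.5522
Value of long forward = (F − K)·e^(−rT) = (11302.5522 − 10377.3) · e^(−0.0766·5/12)
= 925.2522 × 0.96858729 = 896.19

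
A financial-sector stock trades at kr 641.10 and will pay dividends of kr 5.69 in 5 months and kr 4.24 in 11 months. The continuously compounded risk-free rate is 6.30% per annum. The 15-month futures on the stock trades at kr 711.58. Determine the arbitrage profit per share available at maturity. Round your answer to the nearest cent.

kr 28.28 per share

PV(dividends) I = 5.69·e^(−0.0630·5/12) + 4.24·e^(−0.0630·11/12) = 9.5447
Fair futures F* = (S − I)·e^(rT) = (641.10 − 9.5447)·e^0.078750 = 631.5553 × 1.081934 = 683.3012
Market kr 711.58 > fair 683.3012: forward overpriced → cash-and-carry (borrow at r, buy the stock and collect the dividends, short the forward).
Profit at T = |F_mkt − F*| = |711.58 − 683.3012| = kr 28.28 per share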